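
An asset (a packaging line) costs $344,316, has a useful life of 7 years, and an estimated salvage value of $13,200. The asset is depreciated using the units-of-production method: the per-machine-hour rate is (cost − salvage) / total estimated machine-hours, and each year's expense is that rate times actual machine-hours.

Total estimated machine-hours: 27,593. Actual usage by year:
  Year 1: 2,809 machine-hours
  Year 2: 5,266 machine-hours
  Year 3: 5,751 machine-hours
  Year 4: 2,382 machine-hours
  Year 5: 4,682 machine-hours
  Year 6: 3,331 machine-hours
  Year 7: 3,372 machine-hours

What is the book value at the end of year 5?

$93,636

Depreciable base = $344,316 − $13,200 = $331,116.
Rate = $331,116 / 27,593 machine-hours = $12 per machine-hour.
Year 1: 2,809 × $12 = $33,708. Book value $310,608.
Year 2: 5,266 × $12 = $63,192. Book value $247,416.
Year 3: 5,751 × $12 = $69,012. Book value $178,404.
Year 4: 2,382 × $12 = $28,584. Book value $149,820.
Year 5: 4,682 × $12 = $56,184. Book value $93,636.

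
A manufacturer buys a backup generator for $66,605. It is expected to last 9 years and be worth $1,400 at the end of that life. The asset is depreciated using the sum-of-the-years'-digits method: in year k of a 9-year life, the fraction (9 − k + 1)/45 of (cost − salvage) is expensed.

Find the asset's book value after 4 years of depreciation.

Depreciable base = $66,605 − $1,400 = $65,205.
Sum of the years' digits = 9+8+7+6+5+4+3+2+1 = 45.
Year 1: $65,205 × 9/45 = $13,041. Book value $53,564.
Year 2: $65,205 × 8/45 = $11,592. Book value $41,972.
Year 3: $65,205 × 7/45 = $10,143. Book value $31,829.
Year 4: $65,205 × 6/45 = $8,694. Book value $23,135.

$23,135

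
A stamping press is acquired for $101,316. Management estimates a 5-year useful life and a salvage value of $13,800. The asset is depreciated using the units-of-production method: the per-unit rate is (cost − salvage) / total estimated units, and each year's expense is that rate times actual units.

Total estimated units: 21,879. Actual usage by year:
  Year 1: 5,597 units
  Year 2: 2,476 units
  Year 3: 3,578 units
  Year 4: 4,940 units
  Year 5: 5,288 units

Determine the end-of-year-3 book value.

$54,712

Depreciable base = $101,316 − $13,800 = $87,516.
Rate = $87,516 / 21,879 units = $4 per unit.
Year 1: 5,597 × $4 = $22,388. Book value $78,928.
Year 2: 2,476 × $4 = $9,904. Book value $69,024.
Year 3: 3,578 × $4 = $14,312. Book value $54,712.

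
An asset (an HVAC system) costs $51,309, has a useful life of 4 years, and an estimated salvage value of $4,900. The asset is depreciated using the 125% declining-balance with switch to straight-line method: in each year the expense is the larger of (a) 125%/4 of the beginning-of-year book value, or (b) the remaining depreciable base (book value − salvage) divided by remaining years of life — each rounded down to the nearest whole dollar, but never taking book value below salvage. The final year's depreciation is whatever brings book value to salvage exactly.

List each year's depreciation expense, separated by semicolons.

$16,034; $11,023; $9,676; $9,676

Depreciable base = $51,309 − $4,900 = $46,409.
Year 1: DB = ⌊$51,309 × 125%/4⌋ = $16,034; SL = ⌊$46,409/4⌋ = $11,602 → take DB $16,034. Book value $35,275.
Year 2: DB = ⌊$35,275 × 125%/4⌋ = $11,023; SL = ⌊$30,375/3⌋ = $10,125 → take DB $11,023. Book value $24,252.
Year 3: DB = ⌊$24,252 × 125%/4⌋ = $7,578; SL = ⌊$19,352/2⌋ = $9,676 → take SL $9,676. Book value $14,576.
Year 4 (final): $14,576 − $4,900 = $9,676. Book value $4,900.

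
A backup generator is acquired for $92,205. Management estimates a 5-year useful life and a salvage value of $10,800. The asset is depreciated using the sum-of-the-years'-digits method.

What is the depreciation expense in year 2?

Depreciable base = $92,205 − $10,800 = $81,405.
Sum of the years' digits = 5+4+3+2+1 = 15.
Year 1: $81,405 × 5/15 = $27,135. Book value $65,070.
Year 2: $81,405 × 4/15 = $21,708. Book value $43,362.

$21,708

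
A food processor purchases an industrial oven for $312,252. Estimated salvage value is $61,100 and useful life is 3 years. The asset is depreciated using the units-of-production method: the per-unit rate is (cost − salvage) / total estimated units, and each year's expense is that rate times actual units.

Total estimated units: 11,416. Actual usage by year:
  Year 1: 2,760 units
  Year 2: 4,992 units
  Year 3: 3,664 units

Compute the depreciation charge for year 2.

$109,824

Depreciable base = $312,252 − $61,100 = $251,152.
Rate = $251,152 / 11,416 units = $22 per unit.
Year 1: 2,760 × $22 = $60,720. Book value $251,532.
Year 2: 4,992 × $22 = $109,824. Book value $141,708.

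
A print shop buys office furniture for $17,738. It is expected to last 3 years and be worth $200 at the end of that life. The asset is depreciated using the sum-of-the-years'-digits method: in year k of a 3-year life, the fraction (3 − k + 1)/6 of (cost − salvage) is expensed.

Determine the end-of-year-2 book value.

$3,123

Depreciable base = $17,738 − $200 = $17,538.
Sum of the years' digits = 3+2+1 = 6.
Year 1: $17,538 × 3/6 = $8,769. Book value $8,969.
Year 2: $17,538 × 2/6 = $5,846. Book value $3,123.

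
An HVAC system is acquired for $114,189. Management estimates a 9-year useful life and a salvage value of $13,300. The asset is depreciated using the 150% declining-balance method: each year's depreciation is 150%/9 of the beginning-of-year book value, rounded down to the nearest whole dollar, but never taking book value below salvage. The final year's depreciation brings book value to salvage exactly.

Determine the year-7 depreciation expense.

$6,374

Depreciable base = $114,189 − $13,300 = $100,889.
Year 1: ⌊$114,189 × 150%/9⌋ = $19,031. Book value $95,158.
Year 2: ⌊$95,158 × 150%/9⌋ = $15,859. Book value $79,299.
Year 3: ⌊$79,299 × 150%/9⌋ = $13,216. Book value $66,083.
Year 4: ⌊$66,083 × 150%/9⌋ = $11,013. Book value $55,070.
Year 5: ⌊$55,070 × 150%/9⌋ = $9,178. Book value $45,892.
Year 6: ⌊$45,892 × 150%/9⌋ = $7,648. Book value $38,244.
Year 7: ⌊$38,244 × 150%/9⌋ = $6,374. Book value $31,870.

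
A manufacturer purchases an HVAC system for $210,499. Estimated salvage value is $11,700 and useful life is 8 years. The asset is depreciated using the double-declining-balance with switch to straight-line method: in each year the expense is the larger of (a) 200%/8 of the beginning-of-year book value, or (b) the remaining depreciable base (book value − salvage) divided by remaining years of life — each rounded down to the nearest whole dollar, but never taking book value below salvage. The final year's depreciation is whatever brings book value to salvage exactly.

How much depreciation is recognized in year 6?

Depreciable base = $210,499 − $11,700 = $198,799.
Year 1: DB = ⌊$210,499 × 200%/8⌋ = $52,624; SL = ⌊$198,799/8⌋ = $24,849 → take DB $52,624. Book value $157,875.
Year 2: DB = ⌊$157,875 × 200%/8⌋ = $39,468; SL = ⌊$146,175/7⌋ = $20,882 → take DB $39,468. Book value $118,407.
Year 3: DB = ⌊$118,407 × 200%/8⌋ = $29,601; SL = ⌊$106,707/6⌋ = $17,784 → take DB $29,601. Book value $88,806.
Year 4: DB = ⌊$88,806 × 200%/8⌋ = $22,201; SL = ⌊$77,106/5⌋ = $15,421 → take DB $22,201. Book value $66,605.
Year 5: DB = ⌊$66,605 × 200%/8⌋ = $16,651; SL = ⌊$54,905/4⌋ = $13,726 → take DB $16,651. Book value $49,954.
Year 6: DB = ⌊$49,954 × 200%/8⌋ = $12,488; SL = ⌊$38,254/3⌋ = $12,751 → take SL $12,751. Book value $37,203.

$12,751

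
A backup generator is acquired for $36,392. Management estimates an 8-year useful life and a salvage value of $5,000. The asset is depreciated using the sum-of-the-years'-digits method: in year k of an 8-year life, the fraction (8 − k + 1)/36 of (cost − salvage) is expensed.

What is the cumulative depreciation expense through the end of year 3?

$18,312

Depreciable base = $36,392 − $5,000 = $31,392.
Sum of the years' digits = 8+7+6+5+4+3+2+1 = 36.
Year 1: $31,392 × 8/36 = $6,976. Book value $29,416.
Year 2: $31,392 × 7/36 = $6,104. Book value $23,312.
Year 3: $31,392 × 6/36 = $5,232. Book value $18,080.
Accumulated through year 3 = $36,392 − $18,080 = $18,312.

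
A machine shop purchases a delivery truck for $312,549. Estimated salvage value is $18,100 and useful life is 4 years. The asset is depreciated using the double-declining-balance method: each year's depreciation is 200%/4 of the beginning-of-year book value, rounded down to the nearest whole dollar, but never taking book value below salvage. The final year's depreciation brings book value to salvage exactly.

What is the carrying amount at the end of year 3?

Depreciable base = $312,549 − $18,100 = $294,449.
Year 1: ⌊$312,549 × 200%/4⌋ = $156,274. Book value $156,275.
Year 2: ⌊$156,275 × 200%/4⌋ = $78,137. Book value $78,138.
Year 3: ⌊$78,138 × 200%/4⌋ = $39,069. Book value $39,069.

$39,069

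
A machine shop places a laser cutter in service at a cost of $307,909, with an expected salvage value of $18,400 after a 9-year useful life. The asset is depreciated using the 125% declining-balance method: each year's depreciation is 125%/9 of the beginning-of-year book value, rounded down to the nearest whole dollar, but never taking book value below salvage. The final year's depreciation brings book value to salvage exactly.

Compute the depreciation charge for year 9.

Depreciable base = $307,909 − $18,400 = $289,509.
Year 1: ⌊$307,909 × 125%/9⌋ = $42,765. Book value $265,144.
Year 2: ⌊$265,144 × 125%/9⌋ = $36,825. Book value $228,319.
Year 3: ⌊$228,319 × 125%/9⌋ = $31,710. Book value $196,609.
Year 4: ⌊$196,609 × 125%/9⌋ = $27,306. Book value $169,303.
Year 5: ⌊$169,303 × 125%/9⌋ = $23,514. Book value $145,789.
Year 6: ⌊$145,789 × 125%/9⌋ = $20,248. Book value $125,541.
Year 7: ⌊$125,541 × 125%/9⌋ = $17,436. Book value $108,105.
Year 8: ⌊$108,105 × 125%/9⌋ = $15,014. Book value $93,091.
Year 9 (final): $93,091 − $18,400 = $74,691. Book value $18,400.

$74,691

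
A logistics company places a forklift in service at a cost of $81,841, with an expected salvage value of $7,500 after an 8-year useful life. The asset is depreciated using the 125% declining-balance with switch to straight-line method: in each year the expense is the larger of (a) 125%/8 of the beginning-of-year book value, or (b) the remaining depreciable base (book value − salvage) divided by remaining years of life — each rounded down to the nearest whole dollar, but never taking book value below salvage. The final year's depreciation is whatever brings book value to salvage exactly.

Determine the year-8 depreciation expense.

Depreciable base = $81,841 − $7,500 = $74,341.
Year 1: DB = ⌊$81,841 × 125%/8⌋ = $12,787; SL = ⌊$74,341/8⌋ = $9,292 → take DB $12,787. Book value $69,054.
Year 2: DB = ⌊$69,054 × 125%/8⌋ = $10,789; SL = ⌊$61,554/7⌋ = $8,793 → take DB $10,789. Book value $58,265.
Year 3: DB = ⌊$58,265 × 125%/8⌋ = $9,103; SL = ⌊$50,765/6⌋ = $8,460 → take DB $9,103. Book value $49,162.
Year 4: DB = ⌊$49,162 × 125%/8⌋ = $7,681; SL = ⌊$41,662/5⌋ = $8,332 → take SL $8,332. Book value $40,830.
Year 5: DB = ⌊$40,830 × 125%/8⌋ = $6,379; SL = ⌊$33,330/4⌋ = $8,332 → take SL $8,332. Book value $32,498.
Year 6: DB = ⌊$32,498 × 125%/8⌋ = $5,077; SL = ⌊$24,998/3⌋ = $8,332 → take SL $8,332. Book value $24,166.
Year 7: DB = ⌊$24,166 × 125%/8⌋ = $3,775; SL = ⌊$16,666/2⌋ = $8,333 → take SL $8,333. Book value $15,833.
Year 8 (final): $15,833 − $7,500 = $8,333. Book value $7,500.

$8,333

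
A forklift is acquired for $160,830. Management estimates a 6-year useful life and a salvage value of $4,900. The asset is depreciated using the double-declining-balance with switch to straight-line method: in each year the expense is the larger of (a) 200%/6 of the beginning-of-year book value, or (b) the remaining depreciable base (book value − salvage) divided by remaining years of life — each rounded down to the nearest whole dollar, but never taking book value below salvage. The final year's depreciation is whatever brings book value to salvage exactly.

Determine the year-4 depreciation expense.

Depreciable base = $160,830 − $4,900 = $155,930.
Year 1: DB = ⌊$160,830 × 200%/6⌋ = $53,610; SL = ⌊$155,930/6⌋ = $25,988 → take DB $53,610. Book value $107,220.
Year 2: DB = ⌊$107,220 × 200%/6⌋ = $35,740; SL = ⌊$102,320/5⌋ = $20,464 → take DB $35,740. Book value $71,480.
Year 3: DB = ⌊$71,480 × 200%/6⌋ = $23,826; SL = ⌊$66,580/4⌋ = $16,645 → take DB $23,826. Book value $47,654.
Year 4: DB = ⌊$47,654 × 200%/6⌋ = $15,884; SL = ⌊$42,754/3⌋ = $14,251 → take DB $15,884. Book value $31,770.

$15,884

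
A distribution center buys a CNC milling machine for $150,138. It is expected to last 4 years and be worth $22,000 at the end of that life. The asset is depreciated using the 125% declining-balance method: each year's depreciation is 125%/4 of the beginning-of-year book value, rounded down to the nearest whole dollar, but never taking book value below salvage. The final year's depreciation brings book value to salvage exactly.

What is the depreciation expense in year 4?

Depreciable base = $150,138 − $22,000 = $128,138.
Year 1: ⌊$150,138 × 125%/4⌋ = $46,918. Book value $103,220.
Year 2: ⌊$103,220 × 125%/4⌋ = $32,256. Book value $70,964.
Year 3: ⌊$70,964 × 125%/4⌋ = $22,176. Book value $48,788.
Year 4 (final): $48,788 − $22,000 = $26,788. Book value $22,000.

$26,788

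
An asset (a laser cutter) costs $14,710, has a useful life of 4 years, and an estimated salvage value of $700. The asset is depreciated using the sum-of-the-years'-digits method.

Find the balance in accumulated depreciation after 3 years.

Depreciable base = $14,710 − $700 = $14,010.
Sum of the years' digits = 4+3+2+1 = 10.
Year 1: $14,010 × 4/10 = $5,604. Book value $9,106.
Year 2: $14,010 × 3/10 = $4,203. Book value $4,903.
Year 3: $14,010 × 2/10 = $2,802. Book value $2,101.
Accumulated through year 3 = $14,710 − $2,101 = $12,609.

$12,609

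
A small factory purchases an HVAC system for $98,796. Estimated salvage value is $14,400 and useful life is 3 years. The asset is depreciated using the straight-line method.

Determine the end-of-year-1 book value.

Depreciable base = $98,796 − $14,400 = $84,396.
Annual expense = $84,396 / 3 = $28,132.
End of year 1: book value $70,664.

$70,664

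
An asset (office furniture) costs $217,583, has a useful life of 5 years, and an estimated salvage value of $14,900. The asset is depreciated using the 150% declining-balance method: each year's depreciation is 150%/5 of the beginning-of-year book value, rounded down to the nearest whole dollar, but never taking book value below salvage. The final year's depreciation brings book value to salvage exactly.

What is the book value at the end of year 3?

$74,632

Depreciable base = $217,583 − $14,900 = $202,683.
Year 1: ⌊$217,583 × 150%/5⌋ = $65,274. Book value $152,309.
Year 2: ⌊$152,309 × 150%/5⌋ = $45,692. Book value $106,617.
Year 3: ⌊$106,617 × 150%/5⌋ = $31,985. Book value $74,632.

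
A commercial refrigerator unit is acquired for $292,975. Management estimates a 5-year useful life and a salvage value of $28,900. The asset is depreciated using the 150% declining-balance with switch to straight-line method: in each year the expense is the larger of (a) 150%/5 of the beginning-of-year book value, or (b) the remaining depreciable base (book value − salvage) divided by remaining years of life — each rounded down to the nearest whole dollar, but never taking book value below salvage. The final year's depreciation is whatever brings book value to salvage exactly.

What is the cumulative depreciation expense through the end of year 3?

Depreciable base = $292,975 − $28,900 = $264,075.
Year 1: DB = ⌊$292,975 × 150%/5⌋ = $87,892; SL = ⌊$264,075/5⌋ = $52,815 → take DB $87,892. Book value $205,083.
Year 2: DB = ⌊$205,083 × 150%/5⌋ = $61,524; SL = ⌊$176,183/4⌋ = $44,045 → take DB $61,524. Book value $143,559.
Year 3: DB = ⌊$143,559 × 150%/5⌋ = $43,067; SL = ⌊$114,659/3⌋ = $38,219 → take DB $43,067. Book value $100,492.
Accumulated through year 3 = $292,975 − $100,492 = $192,483.

$192,483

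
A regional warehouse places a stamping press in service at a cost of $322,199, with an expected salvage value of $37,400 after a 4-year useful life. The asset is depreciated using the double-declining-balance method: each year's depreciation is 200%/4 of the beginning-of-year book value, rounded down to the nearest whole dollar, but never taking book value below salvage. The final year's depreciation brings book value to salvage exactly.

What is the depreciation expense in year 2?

$80,550

Depreciable base = $322,199 − $37,400 = $284,799.
Year 1: ⌊$322,199 × 200%/4⌋ = $161,099. Book value $161,100.
Year 2: ⌊$161,100 × 200%/4⌋ = $80,550. Book value $80,550.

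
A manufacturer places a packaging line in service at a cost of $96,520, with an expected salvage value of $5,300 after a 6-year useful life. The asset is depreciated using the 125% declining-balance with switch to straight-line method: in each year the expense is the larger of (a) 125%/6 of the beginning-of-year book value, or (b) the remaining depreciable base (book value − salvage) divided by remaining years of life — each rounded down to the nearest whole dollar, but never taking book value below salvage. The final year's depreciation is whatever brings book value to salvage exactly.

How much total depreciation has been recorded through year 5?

$77,421

Depreciable base = $96,520 − $5,300 = $91,220.
Year 1: DB = ⌊$96,520 × 125%/6⌋ = $20,108; SL = ⌊$91,220/6⌋ = $15,203 → take DB $20,108. Book value $76,412.
Year 2: DB = ⌊$76,412 × 125%/6⌋ = $15,919; SL = ⌊$71,112/5⌋ = $14,222 → take DB $15,919. Book value $60,493.
Year 3: DB = ⌊$60,493 × 125%/6⌋ = $12,602; SL = ⌊$55,193/4⌋ = $13,798 → take SL $13,798. Book value $46,695.
Year 4: DB = ⌊$46,695 × 125%/6⌋ = $9,728; SL = ⌊$41,395/3⌋ = $13,798 → take SL $13,798. Book value $32,897.
Year 5: DB = ⌊$32,897 × 125%/6⌋ = $6,853; SL = ⌊$27,597/2⌋ = $13,798 → take SL $13,798. Book value $19,099.
Accumulated through year 5 = $96,520 − $19,099 = $77,421.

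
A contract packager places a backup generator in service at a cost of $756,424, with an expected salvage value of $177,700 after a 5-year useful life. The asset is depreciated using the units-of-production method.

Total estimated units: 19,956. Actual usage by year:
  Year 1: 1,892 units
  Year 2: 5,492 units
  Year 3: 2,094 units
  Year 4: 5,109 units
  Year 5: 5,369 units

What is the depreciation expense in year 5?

$155,701

Depreciable base = $756,424 − $177,700 = $578,724.
Rate = $578,724 / 19,956 units = $29 per unit.
Year 1: 1,892 × $29 = $54,868. Book value $701,556.
Year 2: 5,492 × $29 = $159,268. Book value $542,288.
Year 3: 2,094 × $29 = $60,726. Book value $481,562.
Year 4: 5,109 × $29 = $148,161. Book value $333,401.
Year 5: 5,369 × $29 = $155,701. Book value $177,700.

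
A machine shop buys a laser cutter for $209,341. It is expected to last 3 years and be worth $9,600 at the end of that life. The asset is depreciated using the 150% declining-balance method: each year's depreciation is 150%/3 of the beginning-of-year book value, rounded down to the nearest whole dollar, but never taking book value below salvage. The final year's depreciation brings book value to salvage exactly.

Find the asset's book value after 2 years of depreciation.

$52,336

Depreciable base = $209,341 − $9,600 = $199,741.
Year 1: ⌊$209,341 × 150%/3⌋ = $104,670. Book value $104,671.
Year 2: ⌊$104,671 × 150%/3⌋ = $52,335. Book value $52,336.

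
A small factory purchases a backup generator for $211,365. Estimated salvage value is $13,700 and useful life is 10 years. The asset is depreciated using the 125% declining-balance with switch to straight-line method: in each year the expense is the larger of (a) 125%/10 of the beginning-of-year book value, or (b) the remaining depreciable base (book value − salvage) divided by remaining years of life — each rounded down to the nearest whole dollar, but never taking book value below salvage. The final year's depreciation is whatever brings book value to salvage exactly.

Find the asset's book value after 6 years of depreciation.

Depreciable base = $211,365 − $13,700 = $197,665.
Year 1: DB = ⌊$211,365 × 125%/10⌋ = $26,420; SL = ⌊$197,665/10⌋ = $19,766 → take DB $26,420. Book value $184,945.
Year 2: DB = ⌊$184,945 × 125%/10⌋ = $23,118; SL = ⌊$171,245/9⌋ = $19,027 → take DB $23,118. Book value $161,827.
Year 3: DB = ⌊$161,827 × 125%/10⌋ = $20,228; SL = ⌊$148,127/8⌋ = $18,515 → take DB $20,228. Book value $141,599.
Year 4: DB = ⌊$141,599 × 125%/10⌋ = $17,699; SL = ⌊$127,899/7⌋ = $18,271 → take SL $18,271. Book value $123,328.
Year 5: DB = ⌊$123,328 × 125%/10⌋ = $15,416; SL = ⌊$109,628/6⌋ = $18,271 → take SL $18,271. Book value $105,057.
Year 6: DB = ⌊$105,057 × 125%/10⌋ = $13,132; SL = ⌊$91,357/5⌋ = $18,271 → take SL $18,271. Book value $86,786.

$86,786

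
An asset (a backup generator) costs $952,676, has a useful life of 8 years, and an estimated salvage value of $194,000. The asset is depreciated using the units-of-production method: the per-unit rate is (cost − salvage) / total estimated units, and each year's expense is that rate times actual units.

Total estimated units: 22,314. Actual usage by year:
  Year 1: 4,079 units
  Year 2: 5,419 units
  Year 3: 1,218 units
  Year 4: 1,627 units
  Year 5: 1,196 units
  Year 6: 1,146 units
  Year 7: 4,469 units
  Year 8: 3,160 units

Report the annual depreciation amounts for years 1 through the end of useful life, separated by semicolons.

Depreciable base = $952,676 − $194,000 = $758,676.
Rate = $758,676 / 22,314 units = $34 per unit.
Year 1: 4,079 × $34 = $138,686. Book value $813,990.
Year 2: 5,419 × $34 = $184,246. Book value $629,744.
Year 3: 1,218 × $34 = $41,412. Book value $588,332.
Year 4: 1,627 × $34 = $55,318. Book value $533,014.
Year 5: 1,196 × $34 = $40,664. Book value $492,350.
Year 6: 1,146 × $34 = $38,964. Book value $453,386.
Year 7: 4,469 × $34 = $151,946. Book value $301,440.
Year 8: 3,160 × $34 = $107,440. Book value $194,000.

$138,686; $184,246; $41,412; $55,318; $40,664; $38,964; $151,946; $107,440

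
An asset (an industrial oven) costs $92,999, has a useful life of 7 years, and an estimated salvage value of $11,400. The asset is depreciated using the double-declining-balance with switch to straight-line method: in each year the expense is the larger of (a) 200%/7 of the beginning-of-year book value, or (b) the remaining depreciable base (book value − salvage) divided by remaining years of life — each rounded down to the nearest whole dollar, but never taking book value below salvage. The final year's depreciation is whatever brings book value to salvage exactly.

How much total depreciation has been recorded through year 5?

$75,706

Depreciable base = $92,999 − $11,400 = $81,599.
Year 1: DB = ⌊$92,999 × 200%/7⌋ = $26,571; SL = ⌊$81,599/7⌋ = $11,657 → take DB $26,571. Book value $66,428.
Year 2: DB = ⌊$66,428 × 200%/7⌋ = $18,979; SL = ⌊$55,028/6⌋ = $9,171 → take DB $18,979. Book value $47,449.
Year 3: DB = ⌊$47,449 × 200%/7⌋ = $13,556; SL = ⌊$36,049/5⌋ = $7,209 → take DB $13,556. Book value $33,893.
Year 4: DB = ⌊$33,893 × 200%/7⌋ = $9,683; SL = ⌊$22,493/4⌋ = $5,623 → take DB $9,683. Book value $24,210.
Year 5: DB = ⌊$24,210 × 200%/7⌋ = $6,917; SL = ⌊$12,810/3⌋ = $4,270 → take DB $6,917. Book value $17,293.
Accumulated through year 5 = $92,999 − $17,293 = $75,706.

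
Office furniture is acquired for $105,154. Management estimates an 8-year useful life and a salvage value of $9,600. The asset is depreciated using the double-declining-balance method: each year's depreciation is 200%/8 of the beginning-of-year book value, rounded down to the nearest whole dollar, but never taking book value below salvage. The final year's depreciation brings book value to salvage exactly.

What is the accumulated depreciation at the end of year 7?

Depreciable base = $105,154 − $9,600 = $95,554.
Year 1: ⌊$105,154 × 200%/8⌋ = $26,288. Book value $78,866.
Year 2: ⌊$78,866 × 200%/8⌋ = $19,716. Book value $59,150.
Year 3: ⌊$59,150 × 200%/8⌋ = $14,787. Book value $44,363.
Year 4: ⌊$44,363 × 200%/8⌋ = $11,090. Book value $33,273.
Year 5: ⌊$33,273 × 200%/8⌋ = $8,318. Book value $24,955.
Year 6: ⌊$24,955 × 200%/8⌋ = $6,238. Book value $18,717.
Year 7: ⌊$18,717 × 200%/8⌋ = $4,679. Book value $14,038.
Accumulated through year 7 = $105,154 − $14,038 = $91,116.

$91,116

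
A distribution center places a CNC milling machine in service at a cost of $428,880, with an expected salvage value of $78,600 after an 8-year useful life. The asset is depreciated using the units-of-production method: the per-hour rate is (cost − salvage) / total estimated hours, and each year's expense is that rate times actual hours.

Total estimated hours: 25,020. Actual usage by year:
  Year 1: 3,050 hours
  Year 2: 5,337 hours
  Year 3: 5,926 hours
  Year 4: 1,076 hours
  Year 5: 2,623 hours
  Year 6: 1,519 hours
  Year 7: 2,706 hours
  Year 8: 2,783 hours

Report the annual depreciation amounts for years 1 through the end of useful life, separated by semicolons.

Depreciable base = $428,880 − $78,600 = $350,280.
Rate = $350,280 / 25,020 hours = $14 per hour.
Year 1: 3,050 × $14 = $42,700. Book value $386,180.
Year 2: 5,337 × $14 = $74,718. Book value $311,462.
Year 3: 5,926 × $14 = $82,964. Book value $228,498.
Year 4: 1,076 × $14 = $15,064. Book value $213,434.
Year 5: 2,623 × $14 = $36,722. Book value $176,712.
Year 6: 1,519 × $14 = $21,266. Book value $155,446.
Year 7: 2,706 × $14 = $37,884. Book value $117,562.
Year 8: 2,783 × $14 = $38,962. Book value $78,600.

$42,700; $74,718; $82,964; $15,064; $36,722; $21,266; $37,884; $38,962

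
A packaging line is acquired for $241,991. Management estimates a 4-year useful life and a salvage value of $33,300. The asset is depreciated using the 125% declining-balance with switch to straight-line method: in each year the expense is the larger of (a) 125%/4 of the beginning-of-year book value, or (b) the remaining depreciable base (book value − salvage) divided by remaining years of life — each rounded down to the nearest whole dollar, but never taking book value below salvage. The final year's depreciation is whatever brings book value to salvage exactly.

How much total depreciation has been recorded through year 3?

Depreciable base = $241,991 − $33,300 = $208,691.
Year 1: DB = ⌊$241,991 × 125%/4⌋ = $75,622; SL = ⌊$208,691/4⌋ = $52,172 → take DB $75,622. Book value $166,369.
Year 2: DB = ⌊$166,369 × 125%/4⌋ = $51,990; SL = ⌊$133,069/3⌋ = $44,356 → take DB $51,990. Book value $114,379.
Year 3: DB = ⌊$114,379 × 125%/4⌋ = $35,743; SL = ⌊$81,079/2⌋ = $40,539 → take SL $40,539. Book value $73,840.
Accumulated through year 3 = $241,991 − $73,840 = $168,151.

$168,151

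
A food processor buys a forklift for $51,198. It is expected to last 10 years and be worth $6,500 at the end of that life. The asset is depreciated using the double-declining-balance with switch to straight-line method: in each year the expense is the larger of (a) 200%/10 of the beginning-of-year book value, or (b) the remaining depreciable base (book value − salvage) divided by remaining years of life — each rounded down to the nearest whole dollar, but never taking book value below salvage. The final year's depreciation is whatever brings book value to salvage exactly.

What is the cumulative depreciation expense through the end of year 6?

$37,775

Depreciable base = $51,198 − $6,500 = $44,698.
Year 1: DB = ⌊$51,198 × 200%/10⌋ = $10,239; SL = ⌊$44,698/10⌋ = $4,469 → take DB $10,239. Book value $40,959.
Year 2: DB = ⌊$40,959 × 200%/10⌋ = $8,191; SL = ⌊$34,459/9⌋ = $3,828 → take DB $8,191. Book value $32,768.
Year 3: DB = ⌊$32,768 × 200%/10⌋ = $6,553; SL = ⌊$26,268/8⌋ = $3,283 → take DB $6,553. Book value $26,215.
Year 4: DB = ⌊$26,215 × 200%/10⌋ = $5,243; SL = ⌊$19,715/7⌋ = $2,816 → take DB $5,243. Book value $20,972.
Year 5: DB = ⌊$20,972 × 200%/10⌋ = $4,194; SL = ⌊$14,472/6⌋ = $2,412 → take DB $4,194. Book value $16,778.
Year 6: DB = ⌊$16,778 × 200%/10⌋ = $3,355; SL = ⌊$10,278/5⌋ = $2,055 → take DB $3,355. Book value $13,423.
Accumulated through year 6 = $51,198 − $13,423 = $37,775.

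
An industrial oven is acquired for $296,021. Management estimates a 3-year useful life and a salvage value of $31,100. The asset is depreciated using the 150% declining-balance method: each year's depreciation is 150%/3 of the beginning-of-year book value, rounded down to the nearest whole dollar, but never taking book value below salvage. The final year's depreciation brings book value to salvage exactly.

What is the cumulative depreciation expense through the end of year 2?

Depreciable base = $296,021 − $31,100 = $264,921.
Year 1: ⌊$296,021 × 150%/3⌋ = $148,010. Book value $148,011.
Year 2: ⌊$148,011 × 150%/3⌋ = $74,005. Book value $74,006.
Accumulated through year 2 = $296,021 − $74,006 = $222,015.

$222,015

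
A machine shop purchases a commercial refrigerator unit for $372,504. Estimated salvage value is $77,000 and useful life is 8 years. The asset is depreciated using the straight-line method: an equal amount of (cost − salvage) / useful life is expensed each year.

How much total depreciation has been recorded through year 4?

$147,752

Depreciable base = $372,504 − $77,000 = $295,504.
Annual expense = $295,504 / 8 = $36,938.
End of year 1: book value $335,566.
End of year 2: book value $298,628.
End of year 3: book value $261,690.
End of year 4: book value $224,752.
Accumulated through year 4 = $372,504 − $224,752 = $147,752.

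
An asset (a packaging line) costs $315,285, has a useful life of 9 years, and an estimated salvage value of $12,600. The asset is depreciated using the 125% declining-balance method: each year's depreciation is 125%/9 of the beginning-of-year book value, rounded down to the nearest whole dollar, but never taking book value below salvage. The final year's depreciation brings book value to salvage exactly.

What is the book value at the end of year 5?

$149,282

Depreciable base = $315,285 − $12,600 = $302,685.
Year 1: ⌊$315,285 × 125%/9⌋ = $43,789. Book value $271,496.
Year 2: ⌊$271,496 × 125%/9⌋ = $37,707. Book value $233,789.
Year 3: ⌊$233,789 × 125%/9⌋ = $32,470. Book value $201,319.
Year 4: ⌊$201,319 × 125%/9⌋ = $27,960. Book value $173,359.
Year 5: ⌊$173,359 × 125%/9⌋ = $24,077. Book value $149,282.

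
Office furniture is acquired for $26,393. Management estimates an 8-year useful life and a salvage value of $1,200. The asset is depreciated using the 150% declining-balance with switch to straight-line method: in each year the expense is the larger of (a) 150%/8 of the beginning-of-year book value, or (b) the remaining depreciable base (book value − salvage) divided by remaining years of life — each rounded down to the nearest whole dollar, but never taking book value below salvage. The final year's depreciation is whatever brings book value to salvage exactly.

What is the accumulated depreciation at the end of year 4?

$14,889

Depreciable base = $26,393 − $1,200 = $25,193.
Year 1: DB = ⌊$26,393 × 150%/8⌋ = $4,948; SL = ⌊$25,193/8⌋ = $3,149 → take DB $4,948. Book value $21,445.
Year 2: DB = ⌊$21,445 × 150%/8⌋ = $4,020; SL = ⌊$20,245/7⌋ = $2,892 → take DB $4,020. Book value $17,425.
Year 3: DB = ⌊$17,425 × 150%/8⌋ = $3,267; SL = ⌊$16,225/6⌋ = $2,704 → take DB $3,267. Book value $14,158.
Year 4: DB = ⌊$14,158 × 150%/8⌋ = $2,654; SL = ⌊$12,958/5⌋ = $2,591 → take DB $2,654. Book value $11,504.
Accumulated through year 4 = $26,393 − $11,504 = $14,889.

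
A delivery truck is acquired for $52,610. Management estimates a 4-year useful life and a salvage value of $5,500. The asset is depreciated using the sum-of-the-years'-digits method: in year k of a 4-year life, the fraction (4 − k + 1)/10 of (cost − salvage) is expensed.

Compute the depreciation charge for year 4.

Depreciable base = $52,610 − $5,500 = $47,110.
Sum of the years' digits = 4+3+2+1 = 10.
Year 1: $47,110 × 4/10 = $18,844. Book value $33,766.
Year 2: $47,110 × 3/10 = $14,133. Book value $19,633.
Year 3: $47,110 × 2/10 = $9,422. Book value $10,211.
Year 4: $47,110 × 1/10 = $4,711. Book value $5,500.

$4,711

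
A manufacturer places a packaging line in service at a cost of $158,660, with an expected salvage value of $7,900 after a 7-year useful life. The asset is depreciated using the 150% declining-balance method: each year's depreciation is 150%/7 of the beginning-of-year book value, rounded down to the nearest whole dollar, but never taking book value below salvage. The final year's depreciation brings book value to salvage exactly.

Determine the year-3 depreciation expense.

Depreciable base = $158,660 − $7,900 = $150,760.
Year 1: ⌊$158,660 × 150%/7⌋ = $33,998. Book value $124,662.
Year 2: ⌊$124,662 × 150%/7⌋ = $26,713. Book value $97,949.
Year 3: ⌊$97,949 × 150%/7⌋ = $20,989. Book value $76,960.

$20,989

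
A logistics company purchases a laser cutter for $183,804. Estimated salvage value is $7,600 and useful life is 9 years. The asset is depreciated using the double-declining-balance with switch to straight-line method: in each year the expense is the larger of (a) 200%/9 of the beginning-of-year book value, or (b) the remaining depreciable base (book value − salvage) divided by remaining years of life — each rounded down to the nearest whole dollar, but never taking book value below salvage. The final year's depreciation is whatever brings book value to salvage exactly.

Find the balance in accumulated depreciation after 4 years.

Depreciable base = $183,804 − $7,600 = $176,204.
Year 1: DB = ⌊$183,804 × 200%/9⌋ = $40,845; SL = ⌊$176,204/9⌋ = $19,578 → take DB $40,845. Book value $142,959.
Year 2: DB = ⌊$142,959 × 200%/9⌋ = $31,768; SL = ⌊$135,359/8⌋ = $16,919 → take DB $31,768. Book value $111,191.
Year 3: DB = ⌊$111,191 × 200%/9⌋ = $24,709; SL = ⌊$103,591/7⌋ = $14,798 → take DB $24,709. Book value $86,482.
Year 4: DB = ⌊$86,482 × 200%/9⌋ = $19,218; SL = ⌊$78,882/6⌋ = $13,147 → take DB $19,218. Book value $67,264.
Accumulated through year 4 = $183,804 − $67,264 = $116,540.

$116,540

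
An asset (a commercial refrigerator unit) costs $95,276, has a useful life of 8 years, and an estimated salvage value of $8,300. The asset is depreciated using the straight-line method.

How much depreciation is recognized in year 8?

$10,872

Depreciable base = $95,276 − $8,300 = $86,976.
Annual expense = $86,976 / 8 = $10,872.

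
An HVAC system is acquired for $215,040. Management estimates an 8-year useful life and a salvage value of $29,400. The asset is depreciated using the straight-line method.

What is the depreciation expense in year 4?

Depreciable base = $215,040 − $29,400 = $185,640.
Annual expense = $185,640 / 8 = $23,205.

$23,205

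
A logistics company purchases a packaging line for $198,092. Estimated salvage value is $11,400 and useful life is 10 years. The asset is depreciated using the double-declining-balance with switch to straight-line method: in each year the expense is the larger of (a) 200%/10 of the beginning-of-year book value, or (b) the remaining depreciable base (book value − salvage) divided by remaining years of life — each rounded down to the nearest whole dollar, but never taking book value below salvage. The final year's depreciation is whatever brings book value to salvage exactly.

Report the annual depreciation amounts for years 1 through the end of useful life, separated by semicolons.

$39,618; $31,694; $25,356; $20,284; $16,228; $12,982; $10,386; $10,048; $10,048; $10,048

Depreciable base = $198,092 − $11,400 = $186,692.
Year 1: DB = ⌊$198,092 × 200%/10⌋ = $39,618; SL = ⌊$186,692/10⌋ = $18,669 → take DB $39,618. Book value $158,474.
Year 2: DB = ⌊$158,474 × 200%/10⌋ = $31,694; SL = ⌊$147,074/9⌋ = $16,341 → take DB $31,694. Book value $126,780.
Year 3: DB = ⌊$126,780 × 200%/10⌋ = $25,356; SL = ⌊$115,380/8⌋ = $14,422 → take DB $25,356. Book value $101,424.
Year 4: DB = ⌊$101,424 × 200%/10⌋ = $20,284; SL = ⌊$90,024/7⌋ = $12,860 → take DB $20,284. Book value $81,140.
Year 5: DB = ⌊$81,140 × 200%/10⌋ = $16,228; SL = ⌊$69,740/6⌋ = $11,623 → take DB $16,228. Book value $64,912.
Year 6: DB = ⌊$64,912 × 200%/10⌋ = $12,982; SL = ⌊$53,512/5⌋ = $10,702 → take DB $12,982. Book value $51,930.
Year 7: DB = ⌊$51,930 × 200%/10⌋ = $10,386; SL = ⌊$40,530/4⌋ = $10,132 → take DB $10,386. Book value $41,544.
Year 8: DB = ⌊$41,544 × 200%/10⌋ = $8,308; SL = ⌊$30,144/3⌋ = $10,048 → take SL $10,048. Book value $31,496.
Year 9: DB = ⌊$31,496 × 200%/10⌋ = $6,299; SL = ⌊$20,096/2⌋ = $10,048 → take SL $10,048. Book value $21,448.
Year 10 (final): $21,448 − $11,400 = $10,048. Book value $11,400.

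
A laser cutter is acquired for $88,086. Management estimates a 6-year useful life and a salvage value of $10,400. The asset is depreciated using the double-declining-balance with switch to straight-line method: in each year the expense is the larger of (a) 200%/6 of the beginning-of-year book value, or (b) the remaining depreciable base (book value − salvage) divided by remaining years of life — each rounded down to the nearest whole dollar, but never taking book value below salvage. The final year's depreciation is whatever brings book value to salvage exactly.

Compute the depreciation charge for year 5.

Depreciable base = $88,086 − $10,400 = $77,686.
Year 1: DB = ⌊$88,086 × 200%/6⌋ = $29,362; SL = ⌊$77,686/6⌋ = $12,947 → take DB $29,362. Book value $58,724.
Year 2: DB = ⌊$58,724 × 200%/6⌋ = $19,574; SL = ⌊$48,324/5⌋ = $9,664 → take DB $19,574. Book value $39,150.
Year 3: DB = ⌊$39,150 × 200%/6⌋ = $13,050; SL = ⌊$28,750/4⌋ = $7,187 → take DB $13,050. Book value $26,100.
Year 4: DB = ⌊$26,100 × 200%/6⌋ = $8,700; SL = ⌊$15,700/3⌋ = $5,233 → take DB $8,700. Book value $17,400.
Year 5: DB = ⌊$17,400 × 200%/6⌋ = $5,800; SL = ⌊$7,000/2⌋ = $3,500 → take DB $5,800. Book value $11,600.

$5,800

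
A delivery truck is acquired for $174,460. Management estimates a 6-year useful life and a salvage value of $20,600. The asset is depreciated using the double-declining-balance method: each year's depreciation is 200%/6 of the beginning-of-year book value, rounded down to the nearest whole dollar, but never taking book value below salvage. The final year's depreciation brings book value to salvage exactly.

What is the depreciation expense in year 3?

Depreciable base = $174,460 − $20,600 = $153,860.
Year 1: ⌊$174,460 × 200%/6⌋ = $58,153. Book value $116,307.
Year 2: ⌊$116,307 × 200%/6⌋ = $38,769. Book value $77,538.
Year 3: ⌊$77,538 × 200%/6⌋ = $25,846. Book value $51,692.

$25,846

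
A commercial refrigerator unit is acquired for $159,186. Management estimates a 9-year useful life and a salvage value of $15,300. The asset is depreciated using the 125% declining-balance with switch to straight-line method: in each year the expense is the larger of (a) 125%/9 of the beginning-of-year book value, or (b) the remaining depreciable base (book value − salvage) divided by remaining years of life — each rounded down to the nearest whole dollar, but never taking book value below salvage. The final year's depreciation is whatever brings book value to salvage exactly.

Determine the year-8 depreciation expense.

Depreciable base = $159,186 − $15,300 = $143,886.
Year 1: DB = ⌊$159,186 × 125%/9⌋ = $22,109; SL = ⌊$143,886/9⌋ = $15,987 → take DB $22,109. Book value $137,077.
Year 2: DB = ⌊$137,077 × 125%/9⌋ = $19,038; SL = ⌊$121,777/8⌋ = $15,222 → take DB $19,038. Book value $118,039.
Year 3: DB = ⌊$118,039 × 125%/9⌋ = $16,394; SL = ⌊$102,739/7⌋ = $14,677 → take DB $16,394. Book value $101,645.
Year 4: DB = ⌊$101,645 × 125%/9⌋ = $14,117; SL = ⌊$86,345/6⌋ = $14,390 → take SL $14,390. Book value $87,255.
Year 5: DB = ⌊$87,255 × 125%/9⌋ = $12,118; SL = ⌊$71,955/5⌋ = $14,391 → take SL $14,391. Book value $72,864.
Year 6: DB = ⌊$72,864 × 125%/9⌋ = $10,120; SL = ⌊$57,564/4⌋ = $14,391 → take SL $14,391. Book value $58,473.
Year 7: DB = ⌊$58,473 × 125%/9⌋ = $8,121; SL = ⌊$43,173/3⌋ = $14,391 → take SL $14,391. Book value $44,082.
Year 8: DB = ⌊$44,082 × 125%/9⌋ = $6,122; SL = ⌊$28,782/2⌋ = $14,391 → take SL $14,391. Book value $29,691.

$14,391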